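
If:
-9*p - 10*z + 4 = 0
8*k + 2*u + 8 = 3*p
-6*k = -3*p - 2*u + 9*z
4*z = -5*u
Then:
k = -357/379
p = -128/1137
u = -152/379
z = 190/379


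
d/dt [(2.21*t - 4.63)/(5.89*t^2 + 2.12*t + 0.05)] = (-13.0169*t^2 + 54.5414*t + 9.9261)/(34.6921*t^4 + 24.9736*t^3 + 5.0834*t^2 + 0.212*t + 0.0025)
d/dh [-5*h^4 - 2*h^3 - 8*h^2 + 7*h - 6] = -20*h^3 - 6*h^2 - 16*h + 7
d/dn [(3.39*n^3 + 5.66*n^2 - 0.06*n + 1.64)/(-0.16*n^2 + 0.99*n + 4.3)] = (-0.5424*n^4 + 6.7122*n^3 + 49.3248*n^2 + 49.2008*n - 1.8816)/(0.0256*n^4 - 0.3168*n^3 - 0.3959*n^2 + 8.514*n + 18.49)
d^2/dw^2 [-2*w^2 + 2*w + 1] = -4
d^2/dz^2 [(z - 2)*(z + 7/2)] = 2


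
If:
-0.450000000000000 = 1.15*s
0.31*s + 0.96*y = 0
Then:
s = -0.39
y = 0.13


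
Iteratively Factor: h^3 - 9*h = (h + 3)*(h^2 - 3*h) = (h - 3)*(h + 3)*(h)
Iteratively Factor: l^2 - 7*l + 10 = (l - 5)*(l - 2)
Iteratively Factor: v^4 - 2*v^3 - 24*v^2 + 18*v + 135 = (v - 3)*(v^3 + v^2 - 21*v - 45) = (v - 5)*(v - 3)*(v^2 + 6*v + 9) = (v - 5)*(v - 3)*(v + 3)*(v + 3)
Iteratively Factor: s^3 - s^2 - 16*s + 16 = (s + 4)*(s^2 - 5*s + 4) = (s - 1)*(s + 4)*(s - 4)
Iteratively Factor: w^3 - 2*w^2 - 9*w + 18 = (w + 3)*(w^2 - 5*w + 6) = (w - 2)*(w + 3)*(w - 3)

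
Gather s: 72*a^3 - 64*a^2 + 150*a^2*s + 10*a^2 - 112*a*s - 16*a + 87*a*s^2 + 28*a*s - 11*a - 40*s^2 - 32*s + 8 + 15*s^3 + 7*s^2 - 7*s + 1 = 72*a^3 - 54*a^2 - 27*a + 15*s^3 + s^2*(87*a - 33) + s*(150*a^2 - 84*a - 39) + 9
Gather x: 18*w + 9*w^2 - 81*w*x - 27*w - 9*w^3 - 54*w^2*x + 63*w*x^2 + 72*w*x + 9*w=-9*w^3 + 9*w^2 + 63*w*x^2 + x*(-54*w^2 - 9*w)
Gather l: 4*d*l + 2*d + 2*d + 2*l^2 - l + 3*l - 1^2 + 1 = 4*d + 2*l^2 + l*(4*d + 2)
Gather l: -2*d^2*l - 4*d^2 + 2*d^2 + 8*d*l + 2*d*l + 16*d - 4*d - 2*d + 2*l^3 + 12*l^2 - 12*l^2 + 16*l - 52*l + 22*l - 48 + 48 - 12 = -2*d^2 + 10*d + 2*l^3 + l*(-2*d^2 + 10*d - 14) - 12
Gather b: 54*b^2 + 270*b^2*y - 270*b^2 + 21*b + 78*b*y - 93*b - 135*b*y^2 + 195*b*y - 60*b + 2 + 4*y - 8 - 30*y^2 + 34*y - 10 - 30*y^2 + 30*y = b^2*(270*y - 216) + b*(-135*y^2 + 273*y - 132) - 60*y^2 + 68*y - 16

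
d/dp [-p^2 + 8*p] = 8 - 2*p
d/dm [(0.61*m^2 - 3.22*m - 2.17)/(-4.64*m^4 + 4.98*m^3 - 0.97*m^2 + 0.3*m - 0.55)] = (5.6608*m^5 - 47.8602*m^4 - 8.20399999999999*m^3 + 29.4794*m^2 - 4.8808*m + 2.422)/(21.5296*m^8 - 46.2144*m^7 + 33.802*m^6 - 12.4452*m^5 + 9.0329*m^4 - 6.06*m^3 + 1.157*m^2 - 0.33*m + 0.3025)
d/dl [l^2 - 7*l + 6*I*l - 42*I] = 2*l - 7 + 6*I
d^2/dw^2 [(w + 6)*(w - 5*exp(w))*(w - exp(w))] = -6*w^2*exp(w) + 20*w*exp(2*w) - 60*w*exp(w) + 6*w + 140*exp(2*w) - 84*exp(w) + 12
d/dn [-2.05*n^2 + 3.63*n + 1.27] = 3.63 - 4.1*n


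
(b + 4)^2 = b^2 + 8*b + 16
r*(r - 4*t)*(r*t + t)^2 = r^4*t^2 - 4*r^3*t^3 + 2*r^3*t^2 - 8*r^2*t^3 + r^2*t^2 - 4*r*t^3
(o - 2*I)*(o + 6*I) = o^2 + 4*I*o + 12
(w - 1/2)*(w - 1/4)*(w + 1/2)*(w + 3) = w^4 + 11*w^3/4 - w^2 - 11*w/16 + 3/16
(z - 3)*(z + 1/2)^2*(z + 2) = z^4 - 27*z^2/4 - 25*z/4 - 3/2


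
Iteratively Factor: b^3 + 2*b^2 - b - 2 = (b + 2)*(b^2 - 1) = (b - 1)*(b + 2)*(b + 1)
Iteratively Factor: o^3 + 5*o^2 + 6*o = (o + 2)*(o^2 + 3*o) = o*(o + 2)*(o + 3)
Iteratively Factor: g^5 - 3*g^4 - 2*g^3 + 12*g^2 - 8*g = (g)*(g^4 - 3*g^3 - 2*g^2 + 12*g - 8) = g*(g + 2)*(g^3 - 5*g^2 + 8*g - 4) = g*(g - 1)*(g + 2)*(g^2 - 4*g + 4) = g*(g - 2)*(g - 1)*(g + 2)*(g - 2)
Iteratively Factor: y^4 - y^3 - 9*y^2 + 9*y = (y + 3)*(y^3 - 4*y^2 + 3*y) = (y - 1)*(y + 3)*(y^2 - 3*y) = y*(y - 1)*(y + 3)*(y - 3)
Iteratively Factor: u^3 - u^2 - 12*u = (u - 4)*(u^2 + 3*u) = (u - 4)*(u + 3)*(u)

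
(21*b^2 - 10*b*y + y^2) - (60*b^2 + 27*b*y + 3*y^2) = -39*b^2 - 37*b*y - 2*y^2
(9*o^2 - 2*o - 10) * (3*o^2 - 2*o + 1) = 27*o^4 - 24*o^3 - 17*o^2 + 18*o - 10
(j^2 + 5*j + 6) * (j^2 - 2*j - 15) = j^4 + 3*j^3 - 19*j^2 - 87*j - 90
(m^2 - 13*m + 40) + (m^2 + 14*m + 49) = 2*m^2 + m + 89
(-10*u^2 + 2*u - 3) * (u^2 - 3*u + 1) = -10*u^4 + 32*u^3 - 19*u^2 + 11*u - 3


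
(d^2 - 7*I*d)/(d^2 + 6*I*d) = (d - 7*I)/(d + 6*I)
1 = 1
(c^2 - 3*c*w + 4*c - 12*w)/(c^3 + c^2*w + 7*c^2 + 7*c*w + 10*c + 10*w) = (c^2 - 3*c*w + 4*c - 12*w)/(c^3 + c^2*w + 7*c^2 + 7*c*w + 10*c + 10*w)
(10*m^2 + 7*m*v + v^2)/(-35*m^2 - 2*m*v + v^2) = (2*m + v)/(-7*m + v)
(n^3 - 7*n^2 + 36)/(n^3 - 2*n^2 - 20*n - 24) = (n - 3)/(n + 2)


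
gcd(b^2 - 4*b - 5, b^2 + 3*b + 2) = b + 1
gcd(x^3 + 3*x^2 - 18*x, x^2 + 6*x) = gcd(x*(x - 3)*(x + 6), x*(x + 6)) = x^2 + 6*x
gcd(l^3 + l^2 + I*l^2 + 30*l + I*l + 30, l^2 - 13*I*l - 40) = l - 5*I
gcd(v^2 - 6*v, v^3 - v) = v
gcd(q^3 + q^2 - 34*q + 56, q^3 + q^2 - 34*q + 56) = q^3 + q^2 - 34*q + 56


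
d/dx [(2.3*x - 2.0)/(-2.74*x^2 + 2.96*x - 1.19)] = (6.302*x^2 - 10.96*x + 3.183)/(7.5076*x^4 - 16.2208*x^3 + 15.2828*x^2 - 7.0448*x + 1.4161)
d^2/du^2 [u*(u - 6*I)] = 2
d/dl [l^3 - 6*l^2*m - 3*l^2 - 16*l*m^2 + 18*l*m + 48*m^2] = 3*l^2 - 12*l*m - 6*l - 16*m^2 + 18*m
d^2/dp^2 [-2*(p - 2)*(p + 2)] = -4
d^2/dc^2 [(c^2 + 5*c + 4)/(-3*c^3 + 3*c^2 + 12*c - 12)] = 2*(-c^6 - 15*c^5 - 21*c^4 + 39*c^3 + 144*c^2 - 60*c - 176)/(3*(c^9 - 3*c^8 - 9*c^7 + 35*c^6 + 12*c^5 - 132*c^4 + 80*c^3 + 144*c^2 - 192*c + 64))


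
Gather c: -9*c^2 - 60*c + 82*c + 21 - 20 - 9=-9*c^2 + 22*c - 8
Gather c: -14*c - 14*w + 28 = -14*c - 14*w + 28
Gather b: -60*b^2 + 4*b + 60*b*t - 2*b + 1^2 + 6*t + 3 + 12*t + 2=-60*b^2 + b*(60*t + 2) + 18*t + 6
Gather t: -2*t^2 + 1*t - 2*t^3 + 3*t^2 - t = -2*t^3 + t^2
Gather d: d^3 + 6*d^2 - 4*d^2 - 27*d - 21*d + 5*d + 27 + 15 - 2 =d^3 + 2*d^2 - 43*d + 40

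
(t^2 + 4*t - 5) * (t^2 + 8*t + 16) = t^4 + 12*t^3 + 43*t^2 + 24*t - 80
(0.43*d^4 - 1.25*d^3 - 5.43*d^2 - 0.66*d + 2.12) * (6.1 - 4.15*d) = -1.7845*d^5 + 7.8105*d^4 + 14.9095*d^3 - 30.384*d^2 - 12.824*d + 12.932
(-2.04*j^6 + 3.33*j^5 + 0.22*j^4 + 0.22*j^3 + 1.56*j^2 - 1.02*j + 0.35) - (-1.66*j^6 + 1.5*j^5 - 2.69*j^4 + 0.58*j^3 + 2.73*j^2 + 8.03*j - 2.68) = -0.38*j^6 + 1.83*j^5 + 2.91*j^4 - 0.36*j^3 - 1.17*j^2 - 9.05*j + 3.03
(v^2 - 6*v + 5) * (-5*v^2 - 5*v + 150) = -5*v^4 + 25*v^3 + 155*v^2 - 925*v + 750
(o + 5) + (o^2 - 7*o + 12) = o^2 - 6*o + 17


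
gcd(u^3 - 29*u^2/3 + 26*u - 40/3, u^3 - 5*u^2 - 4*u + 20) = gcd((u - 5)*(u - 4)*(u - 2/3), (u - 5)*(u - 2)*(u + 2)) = u - 5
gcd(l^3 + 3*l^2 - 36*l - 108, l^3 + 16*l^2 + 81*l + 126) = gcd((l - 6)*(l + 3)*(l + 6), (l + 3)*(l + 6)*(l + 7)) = l^2 + 9*l + 18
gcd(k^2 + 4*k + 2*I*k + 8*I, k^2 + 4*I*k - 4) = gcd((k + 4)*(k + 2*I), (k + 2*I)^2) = k + 2*I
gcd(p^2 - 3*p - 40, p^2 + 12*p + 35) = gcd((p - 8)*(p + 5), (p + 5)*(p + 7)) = p + 5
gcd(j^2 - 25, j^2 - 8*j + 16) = 1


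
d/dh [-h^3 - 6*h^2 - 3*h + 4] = -3*h^2 - 12*h - 3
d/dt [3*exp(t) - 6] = 3*exp(t)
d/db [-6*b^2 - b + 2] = -12*b - 1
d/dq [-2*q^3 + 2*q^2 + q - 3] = -6*q^2 + 4*q + 1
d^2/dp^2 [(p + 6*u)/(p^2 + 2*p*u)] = 2*(-p*(p + 2*u)*(3*p + 8*u) + 4*(p + u)^2*(p + 6*u))/(p^3*(p + 2*u)^3)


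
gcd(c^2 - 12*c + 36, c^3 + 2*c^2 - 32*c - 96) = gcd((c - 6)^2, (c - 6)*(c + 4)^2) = c - 6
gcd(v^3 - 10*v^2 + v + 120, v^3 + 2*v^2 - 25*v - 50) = v - 5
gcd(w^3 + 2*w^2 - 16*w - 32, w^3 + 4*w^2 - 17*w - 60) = w - 4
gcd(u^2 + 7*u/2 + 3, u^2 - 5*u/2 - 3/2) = 1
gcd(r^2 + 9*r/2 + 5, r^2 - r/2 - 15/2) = r + 5/2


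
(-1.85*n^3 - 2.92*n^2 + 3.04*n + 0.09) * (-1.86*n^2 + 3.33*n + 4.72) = 3.441*n^5 - 0.7293*n^4 - 24.11*n^3 - 3.8266*n^2 + 14.6485*n + 0.4248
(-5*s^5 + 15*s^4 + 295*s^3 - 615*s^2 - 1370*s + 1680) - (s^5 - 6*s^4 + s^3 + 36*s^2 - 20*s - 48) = -6*s^5 + 21*s^4 + 294*s^3 - 651*s^2 - 1350*s + 1728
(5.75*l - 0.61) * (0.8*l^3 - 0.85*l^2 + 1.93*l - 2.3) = 4.6*l^4 - 5.3755*l^3 + 11.616*l^2 - 14.4023*l + 1.403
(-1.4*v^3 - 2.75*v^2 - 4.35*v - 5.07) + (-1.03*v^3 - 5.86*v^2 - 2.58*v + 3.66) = -2.43*v^3 - 8.61*v^2 - 6.93*v - 1.41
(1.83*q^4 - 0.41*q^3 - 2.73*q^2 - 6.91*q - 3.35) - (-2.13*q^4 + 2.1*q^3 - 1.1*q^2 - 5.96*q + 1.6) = 3.96*q^4 - 2.51*q^3 - 1.63*q^2 - 0.95*q - 4.95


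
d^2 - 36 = (d - 6)*(d + 6)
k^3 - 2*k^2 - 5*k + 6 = (k - 3)*(k - 1)*(k + 2)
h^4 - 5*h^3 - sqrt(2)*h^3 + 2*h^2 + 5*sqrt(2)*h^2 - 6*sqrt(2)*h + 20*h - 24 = (h - 3)*(h - 2)*(h - 2*sqrt(2))*(h + sqrt(2))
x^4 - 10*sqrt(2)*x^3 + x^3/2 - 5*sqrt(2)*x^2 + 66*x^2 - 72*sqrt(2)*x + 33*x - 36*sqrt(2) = (x + 1/2)*(x - 4*sqrt(2))*(x - 3*sqrt(2))^2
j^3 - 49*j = j*(j - 7)*(j + 7)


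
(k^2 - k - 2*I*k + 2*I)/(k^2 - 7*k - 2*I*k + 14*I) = (k - 1)/(k - 7)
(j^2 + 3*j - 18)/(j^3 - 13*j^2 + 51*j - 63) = (j + 6)/(j^2 - 10*j + 21)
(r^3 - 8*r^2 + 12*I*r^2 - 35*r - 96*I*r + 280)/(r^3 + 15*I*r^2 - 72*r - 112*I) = (r^2 + r*(-8 + 5*I) - 40*I)/(r^2 + 8*I*r - 16)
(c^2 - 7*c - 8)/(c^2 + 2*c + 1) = (c - 8)/(c + 1)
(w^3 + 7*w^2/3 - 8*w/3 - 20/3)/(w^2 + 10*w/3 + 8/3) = (3*w^2 + w - 10)/(3*w + 4)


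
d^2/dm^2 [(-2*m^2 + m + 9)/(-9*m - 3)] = -152/(81*m^3 + 81*m^2 + 27*m + 3)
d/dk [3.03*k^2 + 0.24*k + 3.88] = 6.06*k + 0.24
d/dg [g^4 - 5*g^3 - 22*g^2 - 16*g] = 4*g^3 - 15*g^2 - 44*g - 16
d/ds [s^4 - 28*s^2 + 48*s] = 4*s^3 - 56*s + 48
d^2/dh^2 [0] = 0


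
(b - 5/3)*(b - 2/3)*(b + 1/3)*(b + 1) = b^4 - b^3 - 5*b^2/3 + 19*b/27 + 10/27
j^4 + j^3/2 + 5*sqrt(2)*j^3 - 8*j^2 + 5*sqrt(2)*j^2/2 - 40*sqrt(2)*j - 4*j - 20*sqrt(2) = (j + 1/2)*(j - 2*sqrt(2))*(j + 2*sqrt(2))*(j + 5*sqrt(2))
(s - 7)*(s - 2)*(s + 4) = s^3 - 5*s^2 - 22*s + 56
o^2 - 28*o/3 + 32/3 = (o - 8)*(o - 4/3)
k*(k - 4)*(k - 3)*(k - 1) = k^4 - 8*k^3 + 19*k^2 - 12*k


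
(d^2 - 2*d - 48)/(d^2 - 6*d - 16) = (d + 6)/(d + 2)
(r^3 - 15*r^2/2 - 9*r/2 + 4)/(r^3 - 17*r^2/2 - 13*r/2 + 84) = (2*r^2 + r - 1)/(2*r^2 - r - 21)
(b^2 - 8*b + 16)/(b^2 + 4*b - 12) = (b^2 - 8*b + 16)/(b^2 + 4*b - 12)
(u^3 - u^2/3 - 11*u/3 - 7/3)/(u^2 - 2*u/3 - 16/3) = (-3*u^3 + u^2 + 11*u + 7)/(-3*u^2 + 2*u + 16)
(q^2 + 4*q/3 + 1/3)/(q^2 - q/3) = (3*q^2 + 4*q + 1)/(q*(3*q - 1))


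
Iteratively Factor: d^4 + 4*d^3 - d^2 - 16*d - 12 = (d + 1)*(d^3 + 3*d^2 - 4*d - 12) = (d + 1)*(d + 3)*(d^2 - 4) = (d + 1)*(d + 2)*(d + 3)*(d - 2)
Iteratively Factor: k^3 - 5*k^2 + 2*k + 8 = (k - 2)*(k^2 - 3*k - 4) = (k - 2)*(k + 1)*(k - 4)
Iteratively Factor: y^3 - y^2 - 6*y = (y + 2)*(y^2 - 3*y) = y*(y + 2)*(y - 3)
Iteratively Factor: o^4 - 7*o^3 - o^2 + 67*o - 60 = (o - 1)*(o^3 - 6*o^2 - 7*o + 60) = (o - 5)*(o - 1)*(o^2 - o - 12) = (o - 5)*(o - 4)*(o - 1)*(o + 3)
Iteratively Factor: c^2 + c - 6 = (c - 2)*(c + 3)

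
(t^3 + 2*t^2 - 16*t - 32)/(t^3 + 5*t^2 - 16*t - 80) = (t + 2)/(t + 5)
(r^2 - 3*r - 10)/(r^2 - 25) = (r + 2)/(r + 5)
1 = 1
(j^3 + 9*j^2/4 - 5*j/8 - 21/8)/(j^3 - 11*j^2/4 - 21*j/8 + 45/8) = (4*j^2 + 3*j - 7)/(4*j^2 - 17*j + 15)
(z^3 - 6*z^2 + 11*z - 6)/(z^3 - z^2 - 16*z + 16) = (z^2 - 5*z + 6)/(z^2 - 16)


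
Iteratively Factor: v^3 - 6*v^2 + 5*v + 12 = (v - 3)*(v^2 - 3*v - 4) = (v - 4)*(v - 3)*(v + 1)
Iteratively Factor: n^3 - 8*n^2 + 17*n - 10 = (n - 2)*(n^2 - 6*n + 5) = (n - 2)*(n - 1)*(n - 5)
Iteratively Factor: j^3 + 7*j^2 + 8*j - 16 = (j + 4)*(j^2 + 3*j - 4) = (j - 1)*(j + 4)*(j + 4)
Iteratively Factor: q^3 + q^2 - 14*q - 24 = (q + 3)*(q^2 - 2*q - 8) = (q - 4)*(q + 3)*(q + 2)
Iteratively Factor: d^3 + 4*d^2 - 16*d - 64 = (d + 4)*(d^2 - 16) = (d + 4)^2*(d - 4)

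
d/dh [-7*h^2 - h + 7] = -14*h - 1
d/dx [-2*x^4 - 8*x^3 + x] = -8*x^3 - 24*x^2 + 1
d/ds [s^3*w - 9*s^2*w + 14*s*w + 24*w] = w*(3*s^2 - 18*s + 14)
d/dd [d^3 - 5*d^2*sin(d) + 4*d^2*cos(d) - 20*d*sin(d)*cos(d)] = -4*d^2*sin(d) - 5*d^2*cos(d) + 3*d^2 - 10*d*sin(d) + 8*d*cos(d) - 20*d*cos(2*d) - 10*sin(2*d)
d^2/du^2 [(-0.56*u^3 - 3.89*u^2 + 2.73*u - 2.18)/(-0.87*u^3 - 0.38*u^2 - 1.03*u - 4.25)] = (-8.88178419700125e-16*u^7 + 5.51841*u^6 - 15.408918*u^5 - 31.376898*u^4 - 189.395924*u^3 + 111.75414*u^2 + 43.899912*u + 162.011524)/(0.658503*u^9 + 0.862866*u^8 + 2.715705*u^7 + 11.748455*u^6 + 11.645445*u^5 + 25.901076*u^4 + 58.216552*u^3 + 34.117725*u^2 + 55.813125*u + 76.765625)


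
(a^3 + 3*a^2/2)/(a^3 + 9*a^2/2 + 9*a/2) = a/(a + 3)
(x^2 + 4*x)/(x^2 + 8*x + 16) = x/(x + 4)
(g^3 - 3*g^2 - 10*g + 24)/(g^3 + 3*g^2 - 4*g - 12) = (g - 4)/(g + 2)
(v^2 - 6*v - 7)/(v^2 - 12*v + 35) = (v + 1)/(v - 5)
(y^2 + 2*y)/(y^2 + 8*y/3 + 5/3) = 3*y*(y + 2)/(3*y^2 + 8*y + 5)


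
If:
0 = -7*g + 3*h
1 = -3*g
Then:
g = -1/3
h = -7/9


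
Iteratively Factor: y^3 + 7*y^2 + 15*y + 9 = (y + 3)*(y^2 + 4*y + 3) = (y + 1)*(y + 3)*(y + 3)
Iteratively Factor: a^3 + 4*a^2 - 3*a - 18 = (a + 3)*(a^2 + a - 6) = (a - 2)*(a + 3)*(a + 3)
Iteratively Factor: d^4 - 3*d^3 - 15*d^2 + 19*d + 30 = (d + 1)*(d^3 - 4*d^2 - 11*d + 30) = (d - 2)*(d + 1)*(d^2 - 2*d - 15) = (d - 2)*(d + 1)*(d + 3)*(d - 5)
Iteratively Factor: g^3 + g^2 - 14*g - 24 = (g + 2)*(g^2 - g - 12) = (g + 2)*(g + 3)*(g - 4)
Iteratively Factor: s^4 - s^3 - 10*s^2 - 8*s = (s - 4)*(s^3 + 3*s^2 + 2*s) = (s - 4)*(s + 1)*(s^2 + 2*s) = (s - 4)*(s + 1)*(s + 2)*(s)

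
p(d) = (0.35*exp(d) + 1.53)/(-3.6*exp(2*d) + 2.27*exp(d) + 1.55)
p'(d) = (0.35*exp(d) + 1.53)*(7.2*exp(2*d) - 2.27*exp(d))/(-3.6*exp(2*d) + 2.27*exp(d) + 1.55)^2 + 0.35*exp(d)/(-3.6*exp(2*d) + 2.27*exp(d) + 1.55)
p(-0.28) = 1.48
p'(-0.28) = 3.16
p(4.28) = -0.00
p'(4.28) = 0.00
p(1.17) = -0.09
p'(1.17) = 0.18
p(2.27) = -0.02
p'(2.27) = 0.02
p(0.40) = -0.67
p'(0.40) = 2.57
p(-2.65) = 0.92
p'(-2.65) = -0.05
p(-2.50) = 0.91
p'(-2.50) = -0.06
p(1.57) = -0.05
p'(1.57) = 0.08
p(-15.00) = 0.99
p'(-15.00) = 0.00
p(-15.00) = 0.99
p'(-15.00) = 0.00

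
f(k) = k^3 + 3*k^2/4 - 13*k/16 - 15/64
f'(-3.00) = 21.69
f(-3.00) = -18.05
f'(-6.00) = 98.19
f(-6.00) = -184.36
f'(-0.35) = -0.97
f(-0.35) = 0.10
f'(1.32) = 6.39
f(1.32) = 2.30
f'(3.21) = 34.91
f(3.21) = 37.96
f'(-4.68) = 57.87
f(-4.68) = -82.51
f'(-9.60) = 261.27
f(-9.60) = -808.05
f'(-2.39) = 12.74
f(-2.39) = -7.66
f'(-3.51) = 30.88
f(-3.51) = -31.39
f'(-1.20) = 1.71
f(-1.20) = 0.09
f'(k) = 3*k^2 + 3*k/2 - 13/16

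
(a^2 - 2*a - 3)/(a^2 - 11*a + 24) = (a + 1)/(a - 8)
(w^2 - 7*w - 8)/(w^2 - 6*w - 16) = (w + 1)/(w + 2)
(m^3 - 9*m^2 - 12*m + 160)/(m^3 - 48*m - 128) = (m - 5)/(m + 4)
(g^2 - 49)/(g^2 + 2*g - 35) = (g - 7)/(g - 5)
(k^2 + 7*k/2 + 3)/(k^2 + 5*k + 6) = (k + 3/2)/(k + 3)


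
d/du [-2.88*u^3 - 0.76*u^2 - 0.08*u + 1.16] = -8.64*u^2 - 1.52*u - 0.08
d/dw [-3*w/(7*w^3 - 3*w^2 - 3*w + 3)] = 3*(14*w^3 - 3*w^2 - 3)/(49*w^6 - 42*w^5 - 33*w^4 + 60*w^3 - 9*w^2 - 18*w + 9)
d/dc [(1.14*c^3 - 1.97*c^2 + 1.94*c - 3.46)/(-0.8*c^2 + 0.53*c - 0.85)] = (-0.912*c^4 + 1.2084*c^3 - 2.3991*c^2 - 2.187*c + 0.1848)/(0.64*c^4 - 0.848*c^3 + 1.6409*c^2 - 0.901*c + 0.7225)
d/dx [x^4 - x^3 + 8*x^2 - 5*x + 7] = 4*x^3 - 3*x^2 + 16*x - 5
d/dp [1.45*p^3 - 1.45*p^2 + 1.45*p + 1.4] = 4.35*p^2 - 2.9*p + 1.45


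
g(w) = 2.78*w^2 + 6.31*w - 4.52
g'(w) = 5.56*w + 6.31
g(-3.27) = 4.57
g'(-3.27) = -11.87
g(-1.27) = -8.05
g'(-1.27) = -0.75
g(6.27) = 144.33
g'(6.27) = 41.17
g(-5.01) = 33.65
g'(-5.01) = -21.55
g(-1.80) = -6.87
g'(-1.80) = -3.70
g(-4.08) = 16.01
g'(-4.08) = -16.37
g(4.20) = 71.02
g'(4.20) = 29.66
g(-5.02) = 33.86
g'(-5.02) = -21.60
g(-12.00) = 320.08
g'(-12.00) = -60.41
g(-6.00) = 57.70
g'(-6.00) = -27.05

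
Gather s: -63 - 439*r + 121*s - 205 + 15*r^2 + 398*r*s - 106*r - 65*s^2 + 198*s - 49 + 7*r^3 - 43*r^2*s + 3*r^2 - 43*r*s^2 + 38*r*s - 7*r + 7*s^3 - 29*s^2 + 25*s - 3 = 7*r^3 + 18*r^2 - 552*r + 7*s^3 + s^2*(-43*r - 94) + s*(-43*r^2 + 436*r + 344) - 320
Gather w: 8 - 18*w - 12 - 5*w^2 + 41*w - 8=-5*w^2 + 23*w - 12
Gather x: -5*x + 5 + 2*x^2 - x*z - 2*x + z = 2*x^2 + x*(-z - 7) + z + 5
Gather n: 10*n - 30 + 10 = 10*n - 20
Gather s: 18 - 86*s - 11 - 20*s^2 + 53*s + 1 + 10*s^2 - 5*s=-10*s^2 - 38*s + 8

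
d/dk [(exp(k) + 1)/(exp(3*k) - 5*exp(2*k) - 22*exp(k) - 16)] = 2*(3 - exp(k))*exp(k)/(exp(4*k) - 12*exp(3*k) + 4*exp(2*k) + 192*exp(k) + 256)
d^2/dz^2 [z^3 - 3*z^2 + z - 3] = 6*z - 6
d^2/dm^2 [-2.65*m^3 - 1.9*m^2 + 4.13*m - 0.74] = -15.9*m - 3.8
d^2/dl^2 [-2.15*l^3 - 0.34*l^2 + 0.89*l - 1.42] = -12.9*l - 0.68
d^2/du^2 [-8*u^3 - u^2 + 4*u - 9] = -48*u - 2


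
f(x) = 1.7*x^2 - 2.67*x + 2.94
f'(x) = 3.4*x - 2.67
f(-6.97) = 104.14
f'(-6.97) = -26.37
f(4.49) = 25.22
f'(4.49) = 12.60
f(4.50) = 25.35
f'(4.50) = 12.63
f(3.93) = 18.70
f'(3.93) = 10.69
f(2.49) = 6.83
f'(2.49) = 5.80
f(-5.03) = 59.38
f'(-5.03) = -19.77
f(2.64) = 7.74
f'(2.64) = 6.31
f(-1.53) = 11.00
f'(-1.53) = -7.87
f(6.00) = 48.12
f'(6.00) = 17.73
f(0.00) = 2.94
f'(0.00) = -2.67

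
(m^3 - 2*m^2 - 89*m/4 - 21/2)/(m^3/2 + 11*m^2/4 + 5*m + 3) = (4*m^3 - 8*m^2 - 89*m - 42)/(2*m^3 + 11*m^2 + 20*m + 12)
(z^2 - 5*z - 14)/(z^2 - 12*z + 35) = (z + 2)/(z - 5)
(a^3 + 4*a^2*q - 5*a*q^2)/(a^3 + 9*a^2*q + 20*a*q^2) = (a - q)/(a + 4*q)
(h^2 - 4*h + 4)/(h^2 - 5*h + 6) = (h - 2)/(h - 3)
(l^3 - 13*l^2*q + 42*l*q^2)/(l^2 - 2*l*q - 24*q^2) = l*(l - 7*q)/(l + 4*q)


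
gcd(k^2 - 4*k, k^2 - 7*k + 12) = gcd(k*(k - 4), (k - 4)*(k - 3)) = k - 4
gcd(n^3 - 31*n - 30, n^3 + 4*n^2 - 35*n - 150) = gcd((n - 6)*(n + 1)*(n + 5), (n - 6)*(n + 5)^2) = n^2 - n - 30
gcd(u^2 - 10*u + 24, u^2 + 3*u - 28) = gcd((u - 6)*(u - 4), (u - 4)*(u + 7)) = u - 4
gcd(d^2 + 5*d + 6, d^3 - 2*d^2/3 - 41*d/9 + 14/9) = d + 2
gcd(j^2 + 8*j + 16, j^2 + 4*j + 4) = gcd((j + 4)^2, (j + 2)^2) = 1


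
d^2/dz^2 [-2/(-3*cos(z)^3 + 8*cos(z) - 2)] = (81*(1 - cos(2*z))^3 - 174*(1 - cos(2*z))^2 - 92*cos(z) - 556*cos(2*z) + 108*cos(3*z) + 516)/(4*(3*cos(z)^3 - 8*cos(z) + 2)^3)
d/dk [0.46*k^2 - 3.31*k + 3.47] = 0.92*k - 3.31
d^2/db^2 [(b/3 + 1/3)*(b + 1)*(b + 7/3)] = 2*b + 26/9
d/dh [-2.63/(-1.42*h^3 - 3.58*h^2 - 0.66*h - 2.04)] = (-11.2038*h^2 - 18.8308*h - 1.7358)/(1.42*h^3 + 3.58*h^2 + 0.66*h + 2.04)^2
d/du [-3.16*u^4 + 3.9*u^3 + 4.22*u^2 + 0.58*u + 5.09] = -12.64*u^3 + 11.7*u^2 + 8.44*u + 0.58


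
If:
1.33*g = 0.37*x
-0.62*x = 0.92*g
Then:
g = 0.00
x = 0.00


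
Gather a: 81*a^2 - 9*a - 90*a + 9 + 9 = 81*a^2 - 99*a + 18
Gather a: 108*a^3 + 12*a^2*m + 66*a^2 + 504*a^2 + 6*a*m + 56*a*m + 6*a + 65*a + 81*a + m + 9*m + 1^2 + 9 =108*a^3 + a^2*(12*m + 570) + a*(62*m + 152) + 10*m + 10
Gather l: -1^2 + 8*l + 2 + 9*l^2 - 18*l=9*l^2 - 10*l + 1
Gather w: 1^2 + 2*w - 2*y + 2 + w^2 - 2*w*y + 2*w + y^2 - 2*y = w^2 + w*(4 - 2*y) + y^2 - 4*y + 3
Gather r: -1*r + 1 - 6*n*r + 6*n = 6*n + r*(-6*n - 1) + 1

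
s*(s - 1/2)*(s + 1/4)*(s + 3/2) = s^4 + 5*s^3/4 - s^2/2 - 3*s/16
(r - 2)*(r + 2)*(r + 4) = r^3 + 4*r^2 - 4*r - 16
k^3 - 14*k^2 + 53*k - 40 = (k - 8)*(k - 5)*(k - 1)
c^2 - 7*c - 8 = (c - 8)*(c + 1)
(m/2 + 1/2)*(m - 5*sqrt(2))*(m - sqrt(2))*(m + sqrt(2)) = m^4/2 - 5*sqrt(2)*m^3/2 + m^3/2 - 5*sqrt(2)*m^2/2 - m^2 - m + 5*sqrt(2)*m + 5*sqrt(2)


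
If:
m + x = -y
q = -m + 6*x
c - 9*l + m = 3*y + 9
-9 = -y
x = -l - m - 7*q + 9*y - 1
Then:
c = 279 - 440*x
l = 26 - 49*x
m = -x - 9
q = 7*x + 9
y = 9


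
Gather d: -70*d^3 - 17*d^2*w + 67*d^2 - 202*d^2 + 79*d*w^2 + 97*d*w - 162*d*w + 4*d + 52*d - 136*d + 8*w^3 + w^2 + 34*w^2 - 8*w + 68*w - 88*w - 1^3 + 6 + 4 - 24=-70*d^3 + d^2*(-17*w - 135) + d*(79*w^2 - 65*w - 80) + 8*w^3 + 35*w^2 - 28*w - 15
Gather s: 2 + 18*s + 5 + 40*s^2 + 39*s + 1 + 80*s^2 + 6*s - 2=120*s^2 + 63*s + 6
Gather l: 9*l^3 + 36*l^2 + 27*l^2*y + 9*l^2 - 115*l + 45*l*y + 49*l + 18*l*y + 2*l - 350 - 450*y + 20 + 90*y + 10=9*l^3 + l^2*(27*y + 45) + l*(63*y - 64) - 360*y - 320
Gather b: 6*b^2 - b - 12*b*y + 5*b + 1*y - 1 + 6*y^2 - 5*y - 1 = 6*b^2 + b*(4 - 12*y) + 6*y^2 - 4*y - 2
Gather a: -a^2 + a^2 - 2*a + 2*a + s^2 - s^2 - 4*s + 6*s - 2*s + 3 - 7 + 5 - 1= 0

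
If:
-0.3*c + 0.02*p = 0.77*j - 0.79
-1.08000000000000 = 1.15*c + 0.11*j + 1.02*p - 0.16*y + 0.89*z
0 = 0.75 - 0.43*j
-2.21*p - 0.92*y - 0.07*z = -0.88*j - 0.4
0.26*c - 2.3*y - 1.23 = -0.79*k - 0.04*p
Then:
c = -0.0406106272629416*z - 1.79008868569036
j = 1.74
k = 4.08295047324356*z + 2.63489173212043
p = 0.799832505342306 - 0.609159408944124*z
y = 1.38721988452882*z + 0.181797700134496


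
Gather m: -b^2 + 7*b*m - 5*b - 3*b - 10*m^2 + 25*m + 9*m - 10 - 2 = -b^2 - 8*b - 10*m^2 + m*(7*b + 34) - 12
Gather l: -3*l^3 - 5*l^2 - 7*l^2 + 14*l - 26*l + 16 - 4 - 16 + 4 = -3*l^3 - 12*l^2 - 12*l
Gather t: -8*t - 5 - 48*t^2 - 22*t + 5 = -48*t^2 - 30*t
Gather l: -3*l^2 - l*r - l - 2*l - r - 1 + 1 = -3*l^2 + l*(-r - 3) - r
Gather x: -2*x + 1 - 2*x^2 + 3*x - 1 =-2*x^2 + x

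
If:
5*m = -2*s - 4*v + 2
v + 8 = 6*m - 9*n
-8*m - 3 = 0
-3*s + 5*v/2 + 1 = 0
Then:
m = -3/8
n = -1471/1224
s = 219/272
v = 77/136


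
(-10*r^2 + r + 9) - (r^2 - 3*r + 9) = -11*r^2 + 4*r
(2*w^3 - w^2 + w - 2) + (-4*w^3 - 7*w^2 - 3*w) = -2*w^3 - 8*w^2 - 2*w - 2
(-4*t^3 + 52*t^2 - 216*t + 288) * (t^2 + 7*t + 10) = -4*t^5 + 24*t^4 + 108*t^3 - 704*t^2 - 144*t + 2880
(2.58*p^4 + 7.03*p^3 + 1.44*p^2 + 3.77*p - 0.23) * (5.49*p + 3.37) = 14.1642*p^5 + 47.2893*p^4 + 31.5967*p^3 + 25.5501*p^2 + 11.4422*p - 0.7751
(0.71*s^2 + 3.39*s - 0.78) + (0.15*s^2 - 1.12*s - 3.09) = 0.86*s^2 + 2.27*s - 3.87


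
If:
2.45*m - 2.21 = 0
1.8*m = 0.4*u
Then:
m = 0.90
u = 4.06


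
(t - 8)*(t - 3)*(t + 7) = t^3 - 4*t^2 - 53*t + 168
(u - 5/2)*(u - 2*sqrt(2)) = u^2 - 2*sqrt(2)*u - 5*u/2 + 5*sqrt(2)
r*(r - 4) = r^2 - 4*r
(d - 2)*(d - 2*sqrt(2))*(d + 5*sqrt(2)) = d^3 - 2*d^2 + 3*sqrt(2)*d^2 - 20*d - 6*sqrt(2)*d + 40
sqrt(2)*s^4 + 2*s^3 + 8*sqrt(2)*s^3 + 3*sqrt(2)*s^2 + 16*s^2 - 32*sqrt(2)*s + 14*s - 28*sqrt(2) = (s + 7)*(s - sqrt(2))*(s + 2*sqrt(2))*(sqrt(2)*s + sqrt(2))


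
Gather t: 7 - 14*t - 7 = -14*t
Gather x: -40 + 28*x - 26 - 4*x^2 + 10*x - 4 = -4*x^2 + 38*x - 70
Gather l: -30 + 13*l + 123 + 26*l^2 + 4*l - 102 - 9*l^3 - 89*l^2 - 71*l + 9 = -9*l^3 - 63*l^2 - 54*l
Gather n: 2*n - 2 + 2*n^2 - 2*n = 2*n^2 - 2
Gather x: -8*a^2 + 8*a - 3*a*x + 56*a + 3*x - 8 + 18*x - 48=-8*a^2 + 64*a + x*(21 - 3*a) - 56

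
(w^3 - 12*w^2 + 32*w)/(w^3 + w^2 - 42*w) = (w^2 - 12*w + 32)/(w^2 + w - 42)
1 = 1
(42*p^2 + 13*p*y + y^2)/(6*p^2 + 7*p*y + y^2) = (7*p + y)/(p + y)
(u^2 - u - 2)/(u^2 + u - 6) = (u + 1)/(u + 3)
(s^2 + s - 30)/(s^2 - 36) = (s - 5)/(s - 6)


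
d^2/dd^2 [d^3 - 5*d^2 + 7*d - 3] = 6*d - 10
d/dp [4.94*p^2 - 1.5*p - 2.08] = 9.88*p - 1.5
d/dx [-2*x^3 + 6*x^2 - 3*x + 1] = -6*x^2 + 12*x - 3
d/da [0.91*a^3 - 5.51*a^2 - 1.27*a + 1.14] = 2.73*a^2 - 11.02*a - 1.27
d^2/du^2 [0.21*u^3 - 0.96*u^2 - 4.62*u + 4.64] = 1.26*u - 1.92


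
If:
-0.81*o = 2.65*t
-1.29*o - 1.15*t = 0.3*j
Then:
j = 10.2345679012346*t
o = -3.2716049382716*t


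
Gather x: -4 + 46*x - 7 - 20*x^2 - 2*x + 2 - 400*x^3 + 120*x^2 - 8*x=-400*x^3 + 100*x^2 + 36*x - 9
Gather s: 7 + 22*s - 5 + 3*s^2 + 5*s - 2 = 3*s^2 + 27*s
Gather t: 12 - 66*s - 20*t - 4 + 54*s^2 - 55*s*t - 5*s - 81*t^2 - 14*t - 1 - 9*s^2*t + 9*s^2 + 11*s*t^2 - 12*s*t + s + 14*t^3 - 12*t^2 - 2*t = 63*s^2 - 70*s + 14*t^3 + t^2*(11*s - 93) + t*(-9*s^2 - 67*s - 36) + 7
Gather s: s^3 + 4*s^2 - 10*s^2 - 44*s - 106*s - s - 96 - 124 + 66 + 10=s^3 - 6*s^2 - 151*s - 144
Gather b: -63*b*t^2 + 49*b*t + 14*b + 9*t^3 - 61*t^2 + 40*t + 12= b*(-63*t^2 + 49*t + 14) + 9*t^3 - 61*t^2 + 40*t + 12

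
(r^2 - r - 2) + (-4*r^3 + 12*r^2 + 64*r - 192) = -4*r^3 + 13*r^2 + 63*r - 194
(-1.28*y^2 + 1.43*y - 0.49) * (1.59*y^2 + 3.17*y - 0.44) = -2.0352*y^4 - 1.7839*y^3 + 4.3172*y^2 - 2.1825*y + 0.2156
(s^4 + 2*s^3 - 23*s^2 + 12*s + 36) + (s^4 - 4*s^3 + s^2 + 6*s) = 2*s^4 - 2*s^3 - 22*s^2 + 18*s + 36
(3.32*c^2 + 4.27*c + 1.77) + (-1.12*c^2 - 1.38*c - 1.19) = 2.2*c^2 + 2.89*c + 0.58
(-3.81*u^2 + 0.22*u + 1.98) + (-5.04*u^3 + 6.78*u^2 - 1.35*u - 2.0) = -5.04*u^3 + 2.97*u^2 - 1.13*u - 0.02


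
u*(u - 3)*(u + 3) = u^3 - 9*u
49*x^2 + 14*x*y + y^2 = (7*x + y)^2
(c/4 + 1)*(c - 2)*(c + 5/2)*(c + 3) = c^4/4 + 15*c^3/8 + 21*c^2/8 - 29*c/4 - 15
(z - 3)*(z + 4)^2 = z^3 + 5*z^2 - 8*z - 48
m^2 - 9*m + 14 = (m - 7)*(m - 2)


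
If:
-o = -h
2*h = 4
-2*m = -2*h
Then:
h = 2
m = 2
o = 2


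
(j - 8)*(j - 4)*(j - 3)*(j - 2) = j^4 - 17*j^3 + 98*j^2 - 232*j + 192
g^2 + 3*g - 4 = (g - 1)*(g + 4)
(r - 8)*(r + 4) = r^2 - 4*r - 32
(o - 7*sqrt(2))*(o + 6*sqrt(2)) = o^2 - sqrt(2)*o - 84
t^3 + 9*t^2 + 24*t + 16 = (t + 1)*(t + 4)^2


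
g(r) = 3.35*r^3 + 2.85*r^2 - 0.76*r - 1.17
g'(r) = 10.05*r^2 + 5.7*r - 0.76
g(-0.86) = -0.54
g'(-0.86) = 1.77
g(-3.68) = -126.73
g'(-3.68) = 114.37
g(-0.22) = -0.90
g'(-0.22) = -1.53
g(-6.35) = -739.19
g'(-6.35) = 368.29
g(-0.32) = -0.74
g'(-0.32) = -1.55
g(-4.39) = -226.33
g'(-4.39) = 167.90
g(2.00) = 35.51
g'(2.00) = 50.84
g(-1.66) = -7.38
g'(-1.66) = 17.47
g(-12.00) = -5370.45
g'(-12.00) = 1378.04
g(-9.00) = -2205.63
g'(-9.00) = 761.99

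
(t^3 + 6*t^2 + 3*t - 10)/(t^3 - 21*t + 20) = (t + 2)/(t - 4)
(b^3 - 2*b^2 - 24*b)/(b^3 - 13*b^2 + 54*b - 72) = b*(b + 4)/(b^2 - 7*b + 12)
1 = 1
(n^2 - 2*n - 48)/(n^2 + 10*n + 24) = (n - 8)/(n + 4)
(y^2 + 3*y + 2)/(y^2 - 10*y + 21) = (y^2 + 3*y + 2)/(y^2 - 10*y + 21)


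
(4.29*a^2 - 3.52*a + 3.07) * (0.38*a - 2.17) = 1.6302*a^3 - 10.6469*a^2 + 8.805*a - 6.6619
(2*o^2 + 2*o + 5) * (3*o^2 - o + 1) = 6*o^4 + 4*o^3 + 15*o^2 - 3*o + 5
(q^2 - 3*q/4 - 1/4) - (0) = q^2 - 3*q/4 - 1/4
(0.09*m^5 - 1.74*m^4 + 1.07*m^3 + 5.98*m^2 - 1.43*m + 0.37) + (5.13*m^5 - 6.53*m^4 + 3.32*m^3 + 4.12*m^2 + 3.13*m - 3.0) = 5.22*m^5 - 8.27*m^4 + 4.39*m^3 + 10.1*m^2 + 1.7*m - 2.63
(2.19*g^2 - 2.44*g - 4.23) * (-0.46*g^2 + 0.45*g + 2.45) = -1.0074*g^4 + 2.1079*g^3 + 6.2133*g^2 - 7.8815*g - 10.3635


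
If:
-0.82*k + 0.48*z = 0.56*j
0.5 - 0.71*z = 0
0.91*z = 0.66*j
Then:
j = 0.97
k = -0.25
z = 0.70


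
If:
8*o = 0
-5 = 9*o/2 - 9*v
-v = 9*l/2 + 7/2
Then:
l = -73/81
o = 0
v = 5/9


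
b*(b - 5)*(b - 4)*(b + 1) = b^4 - 8*b^3 + 11*b^2 + 20*b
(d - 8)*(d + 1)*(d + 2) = d^3 - 5*d^2 - 22*d - 16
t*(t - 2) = t^2 - 2*t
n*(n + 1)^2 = n^3 + 2*n^2 + n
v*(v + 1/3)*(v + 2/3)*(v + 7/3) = v^4 + 10*v^3/3 + 23*v^2/9 + 14*v/27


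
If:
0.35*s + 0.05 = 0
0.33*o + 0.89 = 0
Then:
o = -2.70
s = -0.14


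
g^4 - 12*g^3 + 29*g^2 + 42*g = g*(g - 7)*(g - 6)*(g + 1)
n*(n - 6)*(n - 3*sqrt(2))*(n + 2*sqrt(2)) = n^4 - 6*n^3 - sqrt(2)*n^3 - 12*n^2 + 6*sqrt(2)*n^2 + 72*n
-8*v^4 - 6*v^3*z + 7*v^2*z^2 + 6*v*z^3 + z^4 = (-v + z)*(v + z)*(2*v + z)*(4*v + z)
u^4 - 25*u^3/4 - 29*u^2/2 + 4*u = u*(u - 8)*(u - 1/4)*(u + 2)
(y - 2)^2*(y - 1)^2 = y^4 - 6*y^3 + 13*y^2 - 12*y + 4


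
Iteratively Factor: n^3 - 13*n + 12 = (n - 3)*(n^2 + 3*n - 4) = (n - 3)*(n - 1)*(n + 4)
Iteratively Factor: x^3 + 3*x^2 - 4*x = (x + 4)*(x^2 - x) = x*(x + 4)*(x - 1)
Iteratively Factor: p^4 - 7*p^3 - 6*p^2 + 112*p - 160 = (p - 5)*(p^3 - 2*p^2 - 16*p + 32) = (p - 5)*(p - 4)*(p^2 + 2*p - 8) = (p - 5)*(p - 4)*(p - 2)*(p + 4)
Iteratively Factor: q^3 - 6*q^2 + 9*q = (q - 3)*(q^2 - 3*q) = q*(q - 3)*(q - 3)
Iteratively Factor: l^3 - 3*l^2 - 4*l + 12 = (l - 2)*(l^2 - l - 6) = (l - 2)*(l + 2)*(l - 3)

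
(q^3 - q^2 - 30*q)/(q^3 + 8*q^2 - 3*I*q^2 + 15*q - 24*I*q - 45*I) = q*(q - 6)/(q^2 + 3*q*(1 - I) - 9*I)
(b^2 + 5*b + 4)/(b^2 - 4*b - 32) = (b + 1)/(b - 8)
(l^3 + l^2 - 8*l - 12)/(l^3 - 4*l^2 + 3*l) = (l^2 + 4*l + 4)/(l*(l - 1))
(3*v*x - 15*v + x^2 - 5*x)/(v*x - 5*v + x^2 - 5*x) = (3*v + x)/(v + x)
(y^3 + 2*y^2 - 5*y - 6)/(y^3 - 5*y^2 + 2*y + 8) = (y + 3)/(y - 4)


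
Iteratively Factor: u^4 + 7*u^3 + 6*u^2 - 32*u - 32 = (u + 4)*(u^3 + 3*u^2 - 6*u - 8) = (u + 1)*(u + 4)*(u^2 + 2*u - 8) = (u - 2)*(u + 1)*(u + 4)*(u + 4)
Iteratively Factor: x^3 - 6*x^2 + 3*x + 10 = (x - 5)*(x^2 - x - 2) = (x - 5)*(x + 1)*(x - 2)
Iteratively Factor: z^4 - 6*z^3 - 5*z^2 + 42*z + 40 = (z + 2)*(z^3 - 8*z^2 + 11*z + 20) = (z + 1)*(z + 2)*(z^2 - 9*z + 20) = (z - 4)*(z + 1)*(z + 2)*(z - 5)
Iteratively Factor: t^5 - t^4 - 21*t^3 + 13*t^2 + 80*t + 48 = (t - 3)*(t^4 + 2*t^3 - 15*t^2 - 32*t - 16) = (t - 3)*(t + 4)*(t^3 - 2*t^2 - 7*t - 4) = (t - 3)*(t + 1)*(t + 4)*(t^2 - 3*t - 4) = (t - 4)*(t - 3)*(t + 1)*(t + 4)*(t + 1)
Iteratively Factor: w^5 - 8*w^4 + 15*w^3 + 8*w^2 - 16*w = (w + 1)*(w^4 - 9*w^3 + 24*w^2 - 16*w) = (w - 4)*(w + 1)*(w^3 - 5*w^2 + 4*w) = (w - 4)*(w - 1)*(w + 1)*(w^2 - 4*w) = w*(w - 4)*(w - 1)*(w + 1)*(w - 4)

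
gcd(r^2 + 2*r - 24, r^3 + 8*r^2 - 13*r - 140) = r - 4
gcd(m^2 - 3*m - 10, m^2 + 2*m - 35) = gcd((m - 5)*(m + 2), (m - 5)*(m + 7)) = m - 5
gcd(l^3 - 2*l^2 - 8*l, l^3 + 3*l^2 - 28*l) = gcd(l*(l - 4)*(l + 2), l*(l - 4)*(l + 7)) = l^2 - 4*l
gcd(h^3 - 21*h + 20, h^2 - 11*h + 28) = h - 4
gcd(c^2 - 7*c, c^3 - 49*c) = c^2 - 7*c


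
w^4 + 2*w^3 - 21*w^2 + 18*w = w*(w - 3)*(w - 1)*(w + 6)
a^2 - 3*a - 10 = (a - 5)*(a + 2)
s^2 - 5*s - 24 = (s - 8)*(s + 3)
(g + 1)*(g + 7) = g^2 + 8*g + 7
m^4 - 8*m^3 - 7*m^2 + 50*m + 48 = (m - 8)*(m - 3)*(m + 1)*(m + 2)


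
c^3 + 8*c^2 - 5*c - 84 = (c - 3)*(c + 4)*(c + 7)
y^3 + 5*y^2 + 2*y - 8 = (y - 1)*(y + 2)*(y + 4)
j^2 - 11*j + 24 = (j - 8)*(j - 3)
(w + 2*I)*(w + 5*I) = w^2 + 7*I*w - 10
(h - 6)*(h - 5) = h^2 - 11*h + 30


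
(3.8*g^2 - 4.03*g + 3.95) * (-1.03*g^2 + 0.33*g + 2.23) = -3.914*g^4 + 5.4049*g^3 + 3.0756*g^2 - 7.6834*g + 8.8085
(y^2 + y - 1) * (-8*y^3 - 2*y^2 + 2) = -8*y^5 - 10*y^4 + 6*y^3 + 4*y^2 + 2*y - 2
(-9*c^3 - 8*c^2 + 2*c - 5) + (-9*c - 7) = -9*c^3 - 8*c^2 - 7*c - 12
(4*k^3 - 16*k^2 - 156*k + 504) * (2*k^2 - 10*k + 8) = 8*k^5 - 72*k^4 - 120*k^3 + 2440*k^2 - 6288*k + 4032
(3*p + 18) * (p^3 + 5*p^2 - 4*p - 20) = 3*p^4 + 33*p^3 + 78*p^2 - 132*p - 360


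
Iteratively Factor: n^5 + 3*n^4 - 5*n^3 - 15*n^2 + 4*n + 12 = (n + 1)*(n^4 + 2*n^3 - 7*n^2 - 8*n + 12) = (n - 1)*(n + 1)*(n^3 + 3*n^2 - 4*n - 12) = (n - 1)*(n + 1)*(n + 2)*(n^2 + n - 6) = (n - 1)*(n + 1)*(n + 2)*(n + 3)*(n - 2)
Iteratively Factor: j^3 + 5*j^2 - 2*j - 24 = (j + 3)*(j^2 + 2*j - 8) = (j - 2)*(j + 3)*(j + 4)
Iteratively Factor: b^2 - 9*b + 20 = (b - 5)*(b - 4)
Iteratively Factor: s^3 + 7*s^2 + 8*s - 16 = (s - 1)*(s^2 + 8*s + 16) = (s - 1)*(s + 4)*(s + 4)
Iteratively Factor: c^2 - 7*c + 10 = (c - 5)*(c - 2)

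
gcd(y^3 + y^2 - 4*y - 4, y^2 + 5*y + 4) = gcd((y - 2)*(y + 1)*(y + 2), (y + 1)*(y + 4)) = y + 1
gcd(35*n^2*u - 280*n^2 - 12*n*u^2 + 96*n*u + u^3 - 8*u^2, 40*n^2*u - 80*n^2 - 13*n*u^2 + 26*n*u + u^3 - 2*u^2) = -5*n + u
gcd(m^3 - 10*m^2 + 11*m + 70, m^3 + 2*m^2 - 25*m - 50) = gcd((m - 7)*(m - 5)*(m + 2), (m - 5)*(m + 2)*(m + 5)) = m^2 - 3*m - 10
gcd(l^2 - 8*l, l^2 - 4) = 1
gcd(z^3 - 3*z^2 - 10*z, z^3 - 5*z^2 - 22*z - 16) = z + 2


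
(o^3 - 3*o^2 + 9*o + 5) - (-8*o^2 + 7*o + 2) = o^3 + 5*o^2 + 2*o + 3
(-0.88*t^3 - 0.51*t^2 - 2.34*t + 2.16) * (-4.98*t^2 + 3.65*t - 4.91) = 4.3824*t^5 - 0.6722*t^4 + 14.1125*t^3 - 16.7937*t^2 + 19.3734*t - 10.6056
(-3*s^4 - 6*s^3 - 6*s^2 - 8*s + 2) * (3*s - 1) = -9*s^5 - 15*s^4 - 12*s^3 - 18*s^2 + 14*s - 2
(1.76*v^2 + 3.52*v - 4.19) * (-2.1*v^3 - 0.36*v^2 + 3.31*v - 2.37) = -3.696*v^5 - 8.0256*v^4 + 13.3574*v^3 + 8.9884*v^2 - 22.2113*v + 9.9303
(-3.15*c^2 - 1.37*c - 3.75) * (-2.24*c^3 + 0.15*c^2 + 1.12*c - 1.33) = 7.056*c^5 + 2.5963*c^4 + 4.6665*c^3 + 2.0926*c^2 - 2.3779*c + 4.9875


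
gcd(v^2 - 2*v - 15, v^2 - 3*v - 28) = 1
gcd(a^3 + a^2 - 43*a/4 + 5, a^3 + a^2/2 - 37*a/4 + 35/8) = a^2 - 3*a + 5/4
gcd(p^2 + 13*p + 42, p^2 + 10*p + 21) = p + 7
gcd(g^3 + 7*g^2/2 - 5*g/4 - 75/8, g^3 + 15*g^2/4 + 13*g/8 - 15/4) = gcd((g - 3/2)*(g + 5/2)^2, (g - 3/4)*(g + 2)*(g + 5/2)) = g + 5/2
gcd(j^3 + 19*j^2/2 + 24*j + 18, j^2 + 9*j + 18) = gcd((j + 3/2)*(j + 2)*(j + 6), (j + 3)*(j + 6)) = j + 6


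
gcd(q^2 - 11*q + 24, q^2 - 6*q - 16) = q - 8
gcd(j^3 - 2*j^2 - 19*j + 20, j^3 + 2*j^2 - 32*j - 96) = j + 4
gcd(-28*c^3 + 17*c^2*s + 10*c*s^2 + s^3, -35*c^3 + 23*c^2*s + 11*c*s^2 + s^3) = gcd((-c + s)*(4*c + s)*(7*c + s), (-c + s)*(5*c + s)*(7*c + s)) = -7*c^2 + 6*c*s + s^2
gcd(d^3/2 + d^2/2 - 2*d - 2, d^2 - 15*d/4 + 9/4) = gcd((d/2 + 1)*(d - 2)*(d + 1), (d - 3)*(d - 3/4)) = 1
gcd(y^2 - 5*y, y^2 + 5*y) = y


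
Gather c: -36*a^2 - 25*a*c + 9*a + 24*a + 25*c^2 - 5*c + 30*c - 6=-36*a^2 + 33*a + 25*c^2 + c*(25 - 25*a) - 6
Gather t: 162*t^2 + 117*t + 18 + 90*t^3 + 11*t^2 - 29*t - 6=90*t^3 + 173*t^2 + 88*t + 12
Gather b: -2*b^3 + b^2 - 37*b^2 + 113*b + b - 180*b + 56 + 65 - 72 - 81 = -2*b^3 - 36*b^2 - 66*b - 32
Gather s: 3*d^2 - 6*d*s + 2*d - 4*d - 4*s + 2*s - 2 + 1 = 3*d^2 - 2*d + s*(-6*d - 2) - 1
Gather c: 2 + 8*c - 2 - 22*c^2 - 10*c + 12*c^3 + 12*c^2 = 12*c^3 - 10*c^2 - 2*c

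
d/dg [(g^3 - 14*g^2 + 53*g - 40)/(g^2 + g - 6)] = (g^4 + 2*g^3 - 85*g^2 + 248*g - 278)/(g^4 + 2*g^3 - 11*g^2 - 12*g + 36)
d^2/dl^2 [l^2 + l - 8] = 2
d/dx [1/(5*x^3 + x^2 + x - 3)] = (-15*x^2 - 2*x - 1)/(5*x^3 + x^2 + x - 3)^2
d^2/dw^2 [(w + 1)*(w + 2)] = 2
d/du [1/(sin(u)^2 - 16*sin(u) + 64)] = -2*cos(u)/(sin(u) - 8)^3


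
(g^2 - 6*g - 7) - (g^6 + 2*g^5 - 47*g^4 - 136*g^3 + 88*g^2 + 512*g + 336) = -g^6 - 2*g^5 + 47*g^4 + 136*g^3 - 87*g^2 - 518*g - 343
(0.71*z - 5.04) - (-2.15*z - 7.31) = 2.86*z + 2.27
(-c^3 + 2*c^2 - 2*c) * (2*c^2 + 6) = -2*c^5 + 4*c^4 - 10*c^3 + 12*c^2 - 12*c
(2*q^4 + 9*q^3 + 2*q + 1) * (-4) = -8*q^4 - 36*q^3 - 8*q - 4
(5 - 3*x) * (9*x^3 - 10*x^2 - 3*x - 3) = -27*x^4 + 75*x^3 - 41*x^2 - 6*x - 15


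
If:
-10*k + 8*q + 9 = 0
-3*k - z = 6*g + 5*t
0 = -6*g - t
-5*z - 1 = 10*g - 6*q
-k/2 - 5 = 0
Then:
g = -931/520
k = -10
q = -109/8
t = 2793/260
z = -843/65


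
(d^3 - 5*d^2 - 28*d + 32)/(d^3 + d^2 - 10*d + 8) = (d - 8)/(d - 2)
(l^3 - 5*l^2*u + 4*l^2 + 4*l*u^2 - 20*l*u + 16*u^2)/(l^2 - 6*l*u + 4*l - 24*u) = (-l^2 + 5*l*u - 4*u^2)/(-l + 6*u)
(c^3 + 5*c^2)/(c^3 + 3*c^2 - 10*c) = c/(c - 2)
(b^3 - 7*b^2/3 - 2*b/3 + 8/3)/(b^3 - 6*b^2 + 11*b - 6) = (3*b^2 - b - 4)/(3*(b^2 - 4*b + 3))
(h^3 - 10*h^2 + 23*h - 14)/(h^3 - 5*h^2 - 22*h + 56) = (h - 1)/(h + 4)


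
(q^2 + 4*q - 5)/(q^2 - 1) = (q + 5)/(q + 1)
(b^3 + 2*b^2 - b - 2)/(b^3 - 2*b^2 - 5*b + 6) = (b + 1)/(b - 3)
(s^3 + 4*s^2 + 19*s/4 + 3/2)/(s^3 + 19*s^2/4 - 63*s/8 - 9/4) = 2*(4*s^3 + 16*s^2 + 19*s + 6)/(8*s^3 + 38*s^2 - 63*s - 18)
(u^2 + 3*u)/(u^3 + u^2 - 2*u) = (u + 3)/(u^2 + u - 2)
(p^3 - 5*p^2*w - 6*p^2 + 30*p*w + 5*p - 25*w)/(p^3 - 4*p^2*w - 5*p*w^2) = (p^2 - 6*p + 5)/(p*(p + w))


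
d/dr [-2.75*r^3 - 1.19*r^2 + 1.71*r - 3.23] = -8.25*r^2 - 2.38*r + 1.71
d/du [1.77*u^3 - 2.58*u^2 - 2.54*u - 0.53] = 5.31*u^2 - 5.16*u - 2.54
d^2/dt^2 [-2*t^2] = -4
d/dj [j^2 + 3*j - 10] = 2*j + 3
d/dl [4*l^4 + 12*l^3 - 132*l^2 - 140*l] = 16*l^3 + 36*l^2 - 264*l - 140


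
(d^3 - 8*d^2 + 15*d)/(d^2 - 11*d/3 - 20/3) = 3*d*(d - 3)/(3*d + 4)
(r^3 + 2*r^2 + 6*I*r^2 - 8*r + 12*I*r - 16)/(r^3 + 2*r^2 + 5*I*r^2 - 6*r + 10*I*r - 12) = (r + 4*I)/(r + 3*I)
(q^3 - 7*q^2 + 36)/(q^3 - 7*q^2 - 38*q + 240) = (q^3 - 7*q^2 + 36)/(q^3 - 7*q^2 - 38*q + 240)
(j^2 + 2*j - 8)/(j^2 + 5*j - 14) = (j + 4)/(j + 7)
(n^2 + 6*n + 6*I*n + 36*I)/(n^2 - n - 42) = (n + 6*I)/(n - 7)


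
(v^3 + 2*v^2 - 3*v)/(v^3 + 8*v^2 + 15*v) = (v - 1)/(v + 5)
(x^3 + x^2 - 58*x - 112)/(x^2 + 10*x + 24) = (x^3 + x^2 - 58*x - 112)/(x^2 + 10*x + 24)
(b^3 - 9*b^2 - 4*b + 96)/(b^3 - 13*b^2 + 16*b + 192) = (b - 4)/(b - 8)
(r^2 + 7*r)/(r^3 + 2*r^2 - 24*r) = (r + 7)/(r^2 + 2*r - 24)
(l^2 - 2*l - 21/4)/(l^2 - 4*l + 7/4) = (2*l + 3)/(2*l - 1)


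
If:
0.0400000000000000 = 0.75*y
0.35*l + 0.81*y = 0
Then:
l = -0.12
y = 0.05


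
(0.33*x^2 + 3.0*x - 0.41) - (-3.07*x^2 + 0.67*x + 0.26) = 3.4*x^2 + 2.33*x - 0.67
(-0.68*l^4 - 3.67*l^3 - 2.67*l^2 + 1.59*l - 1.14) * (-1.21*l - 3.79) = 0.8228*l^5 + 7.0179*l^4 + 17.14*l^3 + 8.1954*l^2 - 4.6467*l + 4.3206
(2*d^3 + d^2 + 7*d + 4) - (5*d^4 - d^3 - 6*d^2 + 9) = -5*d^4 + 3*d^3 + 7*d^2 + 7*d - 5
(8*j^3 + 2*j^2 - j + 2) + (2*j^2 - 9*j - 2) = 8*j^3 + 4*j^2 - 10*j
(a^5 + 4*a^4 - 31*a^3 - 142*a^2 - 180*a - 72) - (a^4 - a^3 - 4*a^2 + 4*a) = a^5 + 3*a^4 - 30*a^3 - 138*a^2 - 184*a - 72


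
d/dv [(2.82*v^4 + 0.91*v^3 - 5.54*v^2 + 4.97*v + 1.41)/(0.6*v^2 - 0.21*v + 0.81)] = (3.384*v^5 - 1.2306*v^4 + 8.7546*v^3 + 0.3927*v^2 - 10.6668*v + 4.3218)/(0.36*v^4 - 0.252*v^3 + 1.0161*v^2 - 0.3402*v + 0.6561)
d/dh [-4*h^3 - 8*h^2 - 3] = 4*h*(-3*h - 4)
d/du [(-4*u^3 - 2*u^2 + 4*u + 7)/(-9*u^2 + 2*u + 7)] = 2*(18*u^4 - 8*u^3 - 26*u^2 + 49*u + 7)/(81*u^4 - 36*u^3 - 122*u^2 + 28*u + 49)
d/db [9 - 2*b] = -2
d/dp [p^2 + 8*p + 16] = 2*p + 8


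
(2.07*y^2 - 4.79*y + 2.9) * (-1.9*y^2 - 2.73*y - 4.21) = -3.933*y^4 + 3.4499*y^3 - 1.148*y^2 + 12.2489*y - 12.209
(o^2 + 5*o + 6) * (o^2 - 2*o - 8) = o^4 + 3*o^3 - 12*o^2 - 52*o - 48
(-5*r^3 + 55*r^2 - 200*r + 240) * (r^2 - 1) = -5*r^5 + 55*r^4 - 195*r^3 + 185*r^2 + 200*r - 240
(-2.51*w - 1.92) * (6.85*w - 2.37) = -17.1935*w^2 - 7.2033*w + 4.5504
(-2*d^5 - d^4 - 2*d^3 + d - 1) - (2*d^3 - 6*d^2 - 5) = -2*d^5 - d^4 - 4*d^3 + 6*d^2 + d + 4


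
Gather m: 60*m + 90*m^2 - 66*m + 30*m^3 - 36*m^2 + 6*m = 30*m^3 + 54*m^2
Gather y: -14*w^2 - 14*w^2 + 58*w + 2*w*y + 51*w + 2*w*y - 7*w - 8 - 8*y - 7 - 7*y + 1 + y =-28*w^2 + 102*w + y*(4*w - 14) - 14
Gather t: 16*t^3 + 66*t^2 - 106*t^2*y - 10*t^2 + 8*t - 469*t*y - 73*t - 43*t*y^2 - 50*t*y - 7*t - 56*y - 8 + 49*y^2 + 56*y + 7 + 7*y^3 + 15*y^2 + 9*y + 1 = 16*t^3 + t^2*(56 - 106*y) + t*(-43*y^2 - 519*y - 72) + 7*y^3 + 64*y^2 + 9*y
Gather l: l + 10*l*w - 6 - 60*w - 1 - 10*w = l*(10*w + 1) - 70*w - 7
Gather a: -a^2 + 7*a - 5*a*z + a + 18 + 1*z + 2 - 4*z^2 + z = -a^2 + a*(8 - 5*z) - 4*z^2 + 2*z + 20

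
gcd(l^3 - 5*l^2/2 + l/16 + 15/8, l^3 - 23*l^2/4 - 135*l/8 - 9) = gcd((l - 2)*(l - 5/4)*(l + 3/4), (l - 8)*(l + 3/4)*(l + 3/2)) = l + 3/4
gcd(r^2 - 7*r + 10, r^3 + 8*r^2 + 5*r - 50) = r - 2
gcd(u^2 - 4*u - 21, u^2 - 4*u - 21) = u^2 - 4*u - 21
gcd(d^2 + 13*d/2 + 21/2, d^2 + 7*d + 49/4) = d + 7/2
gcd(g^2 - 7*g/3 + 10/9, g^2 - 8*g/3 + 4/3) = g - 2/3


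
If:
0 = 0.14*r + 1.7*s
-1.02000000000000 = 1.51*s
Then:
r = 8.20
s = -0.68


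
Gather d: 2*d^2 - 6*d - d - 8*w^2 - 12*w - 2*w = 2*d^2 - 7*d - 8*w^2 - 14*w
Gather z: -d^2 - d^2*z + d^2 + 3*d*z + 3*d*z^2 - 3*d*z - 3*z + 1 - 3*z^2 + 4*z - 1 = z^2*(3*d - 3) + z*(1 - d^2)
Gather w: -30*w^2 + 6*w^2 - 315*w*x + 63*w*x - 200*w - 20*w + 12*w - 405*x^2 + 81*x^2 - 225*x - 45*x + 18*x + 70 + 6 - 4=-24*w^2 + w*(-252*x - 208) - 324*x^2 - 252*x + 72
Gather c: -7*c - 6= -7*c - 6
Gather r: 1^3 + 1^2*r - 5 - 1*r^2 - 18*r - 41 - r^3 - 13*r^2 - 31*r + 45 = -r^3 - 14*r^2 - 48*r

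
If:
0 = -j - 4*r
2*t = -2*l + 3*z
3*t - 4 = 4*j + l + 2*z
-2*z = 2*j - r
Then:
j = -8*z/9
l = 109*z/72 - 1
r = 2*z/9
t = 1 - z/72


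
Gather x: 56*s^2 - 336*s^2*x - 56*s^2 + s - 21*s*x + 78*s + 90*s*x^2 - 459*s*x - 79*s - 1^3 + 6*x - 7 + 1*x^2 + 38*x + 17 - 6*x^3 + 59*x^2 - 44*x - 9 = -6*x^3 + x^2*(90*s + 60) + x*(-336*s^2 - 480*s)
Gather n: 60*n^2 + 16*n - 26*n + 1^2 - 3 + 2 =60*n^2 - 10*n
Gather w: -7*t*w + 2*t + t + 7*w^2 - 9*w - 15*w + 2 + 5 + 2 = 3*t + 7*w^2 + w*(-7*t - 24) + 9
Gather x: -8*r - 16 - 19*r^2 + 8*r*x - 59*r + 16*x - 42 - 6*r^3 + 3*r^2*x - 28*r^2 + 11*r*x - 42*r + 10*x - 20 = -6*r^3 - 47*r^2 - 109*r + x*(3*r^2 + 19*r + 26) - 78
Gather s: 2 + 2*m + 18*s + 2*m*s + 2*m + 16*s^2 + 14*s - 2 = 4*m + 16*s^2 + s*(2*m + 32)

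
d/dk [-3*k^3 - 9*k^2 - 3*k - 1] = -9*k^2 - 18*k - 3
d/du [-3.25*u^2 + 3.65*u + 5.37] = 3.65 - 6.5*u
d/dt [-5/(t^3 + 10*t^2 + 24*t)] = 5*(3*t^2 + 20*t + 24)/(t^2*(t^2 + 10*t + 24)^2)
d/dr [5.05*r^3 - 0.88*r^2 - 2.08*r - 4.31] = 15.15*r^2 - 1.76*r - 2.08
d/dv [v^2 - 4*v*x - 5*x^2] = 2*v - 4*x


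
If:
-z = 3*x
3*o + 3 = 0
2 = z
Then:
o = -1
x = -2/3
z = 2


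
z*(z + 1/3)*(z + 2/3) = z^3 + z^2 + 2*z/9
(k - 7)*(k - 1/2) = k^2 - 15*k/2 + 7/2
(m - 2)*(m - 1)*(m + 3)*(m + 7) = m^4 + 7*m^3 - 7*m^2 - 43*m + 42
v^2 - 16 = (v - 4)*(v + 4)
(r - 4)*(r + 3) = r^2 - r - 12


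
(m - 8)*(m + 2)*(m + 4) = m^3 - 2*m^2 - 40*m - 64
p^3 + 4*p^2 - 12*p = p*(p - 2)*(p + 6)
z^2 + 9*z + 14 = (z + 2)*(z + 7)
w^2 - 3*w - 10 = (w - 5)*(w + 2)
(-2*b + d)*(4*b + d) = -8*b^2 + 2*b*d + d^2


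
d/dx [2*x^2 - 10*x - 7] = 4*x - 10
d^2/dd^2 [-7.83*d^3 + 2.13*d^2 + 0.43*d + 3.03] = 4.26 - 46.98*d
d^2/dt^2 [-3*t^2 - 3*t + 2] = -6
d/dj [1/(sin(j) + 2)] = -cos(j)/(sin(j) + 2)^2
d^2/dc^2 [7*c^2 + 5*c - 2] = 14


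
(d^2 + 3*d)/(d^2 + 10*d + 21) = d/(d + 7)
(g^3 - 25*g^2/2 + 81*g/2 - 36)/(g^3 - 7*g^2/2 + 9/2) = (g - 8)/(g + 1)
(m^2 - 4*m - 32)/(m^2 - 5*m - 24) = (m + 4)/(m + 3)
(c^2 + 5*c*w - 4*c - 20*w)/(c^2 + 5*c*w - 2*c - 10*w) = (c - 4)/(c - 2)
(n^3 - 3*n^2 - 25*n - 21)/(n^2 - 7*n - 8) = (n^2 - 4*n - 21)/(n - 8)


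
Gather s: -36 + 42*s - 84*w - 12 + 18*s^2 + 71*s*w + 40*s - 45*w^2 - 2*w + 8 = 18*s^2 + s*(71*w + 82) - 45*w^2 - 86*w - 40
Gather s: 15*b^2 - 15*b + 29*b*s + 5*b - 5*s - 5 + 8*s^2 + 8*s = 15*b^2 - 10*b + 8*s^2 + s*(29*b + 3) - 5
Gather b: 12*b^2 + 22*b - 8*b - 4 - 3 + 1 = 12*b^2 + 14*b - 6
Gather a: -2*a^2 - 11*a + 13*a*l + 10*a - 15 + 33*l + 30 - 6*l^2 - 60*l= -2*a^2 + a*(13*l - 1) - 6*l^2 - 27*l + 15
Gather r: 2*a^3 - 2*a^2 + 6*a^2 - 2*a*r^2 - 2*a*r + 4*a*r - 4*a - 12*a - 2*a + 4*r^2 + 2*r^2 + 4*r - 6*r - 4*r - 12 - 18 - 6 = 2*a^3 + 4*a^2 - 18*a + r^2*(6 - 2*a) + r*(2*a - 6) - 36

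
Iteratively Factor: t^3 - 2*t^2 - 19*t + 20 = (t - 5)*(t^2 + 3*t - 4) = (t - 5)*(t - 1)*(t + 4)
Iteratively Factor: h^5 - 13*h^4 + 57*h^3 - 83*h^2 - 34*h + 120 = (h - 5)*(h^4 - 8*h^3 + 17*h^2 + 2*h - 24) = (h - 5)*(h + 1)*(h^3 - 9*h^2 + 26*h - 24) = (h - 5)*(h - 3)*(h + 1)*(h^2 - 6*h + 8) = (h - 5)*(h - 4)*(h - 3)*(h + 1)*(h - 2)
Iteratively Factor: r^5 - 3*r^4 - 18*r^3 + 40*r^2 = (r)*(r^4 - 3*r^3 - 18*r^2 + 40*r) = r*(r - 5)*(r^3 + 2*r^2 - 8*r) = r^2*(r - 5)*(r^2 + 2*r - 8) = r^2*(r - 5)*(r - 2)*(r + 4)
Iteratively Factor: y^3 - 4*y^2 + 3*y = (y)*(y^2 - 4*y + 3) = y*(y - 3)*(y - 1)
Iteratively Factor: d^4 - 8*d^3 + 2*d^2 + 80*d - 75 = (d - 1)*(d^3 - 7*d^2 - 5*d + 75) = (d - 1)*(d + 3)*(d^2 - 10*d + 25) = (d - 5)*(d - 1)*(d + 3)*(d - 5)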